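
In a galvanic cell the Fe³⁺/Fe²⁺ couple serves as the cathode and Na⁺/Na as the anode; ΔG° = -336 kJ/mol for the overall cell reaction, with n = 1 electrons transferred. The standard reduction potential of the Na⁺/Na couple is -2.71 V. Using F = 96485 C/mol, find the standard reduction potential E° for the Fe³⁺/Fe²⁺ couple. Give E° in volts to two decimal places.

E°cell = −ΔG°/(nF) = −(-336×10³)/((1)(96485)) = +3.482 V.
Since Fe³⁺/Fe²⁺ is the cathode and Na⁺/Na the anode, E°cell = E°(Fe³⁺/Fe²⁺) − E°(Na⁺/Na).
So E°(Fe³⁺/Fe²⁺) = E°cell + E°(Na⁺/Na) = +3.482 + (-2.71) = +0.77 V.

+0.77 V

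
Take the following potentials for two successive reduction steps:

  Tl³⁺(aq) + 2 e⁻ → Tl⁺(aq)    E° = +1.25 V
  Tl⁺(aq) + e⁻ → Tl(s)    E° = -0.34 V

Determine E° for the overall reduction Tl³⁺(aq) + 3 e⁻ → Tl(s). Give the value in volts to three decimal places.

+0.720 V

Adding the free-energy changes (−nFE°) of the two steps gives −n₃FE°₃ = −n₁FE°₁ − n₂FE°₂.
E°₃ = (2×+1.25 + 1×-0.34) / 3 = (+2.160) / 3 = +0.720 V.
E° values themselves are not directly additive — weighting by electron count is essential.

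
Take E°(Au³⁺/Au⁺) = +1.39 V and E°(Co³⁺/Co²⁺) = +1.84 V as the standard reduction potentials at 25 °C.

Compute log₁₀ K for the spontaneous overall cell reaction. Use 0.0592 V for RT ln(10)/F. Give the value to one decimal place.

Cathode: Co³⁺/Co²⁺; anode: Au³⁺/Au⁺. E°cell = +0.45 V, n = 2.
log K = nE°cell / 0.0592 = (2)(+0.45) / 0.0592 = 15.2.

15.2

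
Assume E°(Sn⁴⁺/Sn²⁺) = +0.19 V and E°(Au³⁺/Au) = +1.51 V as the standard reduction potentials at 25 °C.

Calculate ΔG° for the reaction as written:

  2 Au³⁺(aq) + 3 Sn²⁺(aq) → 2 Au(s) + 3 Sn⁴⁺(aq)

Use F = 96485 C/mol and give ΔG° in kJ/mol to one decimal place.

-764.2 kJ/mol

As written, Au³⁺/Au is reduced (cathode) and Sn⁴⁺/Sn²⁺ is oxidised (anode), so E°cell = (+1.51) − (+0.19) = +1.32 V.
Balancing electrons gives n = 6.
ΔG° = −nFE° = −(6)(96485)(+1.32) = -764,161 J = -764.2 kJ/mol.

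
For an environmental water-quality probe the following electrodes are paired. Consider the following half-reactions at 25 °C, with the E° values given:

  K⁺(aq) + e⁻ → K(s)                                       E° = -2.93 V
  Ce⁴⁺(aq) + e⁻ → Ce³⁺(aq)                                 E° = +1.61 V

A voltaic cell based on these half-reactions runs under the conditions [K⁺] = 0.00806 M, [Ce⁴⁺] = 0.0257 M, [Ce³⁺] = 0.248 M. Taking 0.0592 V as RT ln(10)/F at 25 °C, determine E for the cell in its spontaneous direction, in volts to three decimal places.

Ce⁴⁺/Ce³⁺ is the cathode (higher E°), K⁺/K the anode: E°cell = +1.61 − (-2.93) = +4.54 V, n = 1.
Overall: Ce⁴⁺(aq) + K(s) → Ce³⁺(aq) + K⁺(aq)
Q = [Ce³⁺]·[K⁺] / ([Ce⁴⁺]); log Q = -1.109.
E = E° − (0.0592/n) log Q = +4.54 − (0.0592/1)(-1.109) = +4.606 V.

+4.606 V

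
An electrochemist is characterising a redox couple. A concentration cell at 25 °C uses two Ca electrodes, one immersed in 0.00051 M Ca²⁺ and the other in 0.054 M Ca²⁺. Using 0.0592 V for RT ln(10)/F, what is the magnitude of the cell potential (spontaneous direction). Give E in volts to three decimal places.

For a concentration cell E°cell = 0. The 0.054 M side is the cathode (reduction is favoured where [Ca²⁺] is higher).
With n = 2, E = −(0.0592/2) log([Ca²⁺]ₐₙ/[Ca²⁺]꜀ₐₜ) = −(0.0592/2) log(0.00051/0.054) = −(0.0592/2)(-2.025) = +0.060 V.

+0.060 V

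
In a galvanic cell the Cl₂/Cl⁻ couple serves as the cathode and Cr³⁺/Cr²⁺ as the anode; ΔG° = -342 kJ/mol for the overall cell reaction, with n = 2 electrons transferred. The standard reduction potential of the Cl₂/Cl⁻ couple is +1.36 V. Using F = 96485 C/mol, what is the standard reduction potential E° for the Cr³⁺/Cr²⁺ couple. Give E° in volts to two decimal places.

-0.41 V

E°cell = −ΔG°/(nF) = −(-342×10³)/((2)(96485)) = +1.772 V.
Since Cl₂/Cl⁻ is the cathode and Cr³⁺/Cr²⁺ the anode, E°cell = E°(Cl₂/Cl⁻) − E°(Cr³⁺/Cr²⁺).
So E°(Cr³⁺/Cr²⁺) = E°(Cl₂/Cl⁻) − E°cell = (+1.36) − (+1.772) = -0.41 V.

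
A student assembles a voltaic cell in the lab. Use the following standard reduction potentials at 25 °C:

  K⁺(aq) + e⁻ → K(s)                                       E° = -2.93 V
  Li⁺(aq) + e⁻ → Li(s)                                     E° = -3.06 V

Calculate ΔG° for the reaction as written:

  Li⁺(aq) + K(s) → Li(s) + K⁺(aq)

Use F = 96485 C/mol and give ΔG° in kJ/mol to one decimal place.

+12.5 kJ/mol

As written, Li⁺/Li is reduced (cathode) and K⁺/K is oxidised (anode), so E°cell = (-3.06) − (-2.93) = -0.13 V.
Balancing electrons gives n = 1.
ΔG° = −nFE° = −(1)(96485)(-0.13) = 12,543 J = +12.5 kJ/mol.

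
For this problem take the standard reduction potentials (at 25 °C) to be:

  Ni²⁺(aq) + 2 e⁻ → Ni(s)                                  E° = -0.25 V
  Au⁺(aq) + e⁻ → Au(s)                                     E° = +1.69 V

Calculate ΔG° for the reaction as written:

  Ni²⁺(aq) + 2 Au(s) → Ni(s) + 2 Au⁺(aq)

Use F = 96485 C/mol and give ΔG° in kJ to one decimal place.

+374.4 kJ

As written, Ni²⁺/Ni is reduced (cathode) and Au⁺/Au is oxidised (anode), so E°cell = (-0.25) − (+1.69) = -1.94 V.
Balancing electrons gives n = 2.
ΔG° = −nFE° = −(2)(96485)(-1.94) = 374,362 J = +374.4 kJ.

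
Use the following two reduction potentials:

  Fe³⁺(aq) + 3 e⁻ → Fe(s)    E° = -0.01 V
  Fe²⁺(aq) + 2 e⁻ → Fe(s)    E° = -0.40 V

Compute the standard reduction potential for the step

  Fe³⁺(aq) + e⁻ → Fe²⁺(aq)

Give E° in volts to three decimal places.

+0.770 V

Sequential free energies add, so n₃E°₃ = n₁E°₁ + n₂E°₂.
With n₃ = 3, and the known step contributing 2×(-0.40) V, the unknown satisfies 1·E° = 3×(-0.01) − 2×(-0.40) = +0.770.
E° = +0.770 / 1 = +0.770 V.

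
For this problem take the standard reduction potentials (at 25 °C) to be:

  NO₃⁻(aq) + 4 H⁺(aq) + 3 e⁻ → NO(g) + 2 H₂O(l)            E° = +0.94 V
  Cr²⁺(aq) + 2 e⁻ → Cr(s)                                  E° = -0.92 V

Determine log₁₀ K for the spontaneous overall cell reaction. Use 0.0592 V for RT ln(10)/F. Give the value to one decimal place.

Cathode: NO₃⁻/NO; anode: Cr²⁺/Cr. E°cell = +1.86 V, n = 6.
log K = nE°cell / 0.0592 = (6)(+1.86) / 0.0592 = 188.5.

188.5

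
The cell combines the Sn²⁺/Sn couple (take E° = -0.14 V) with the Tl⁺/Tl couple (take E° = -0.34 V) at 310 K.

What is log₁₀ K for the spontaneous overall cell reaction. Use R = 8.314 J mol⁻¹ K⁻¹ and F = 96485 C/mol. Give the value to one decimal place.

6.5

Cathode: Sn²⁺/Sn; anode: Tl⁺/Tl. E°cell = (-0.14) − (-0.34) = +0.20 V, with n = 2.
ΔG° = −nFE° = −RT ln K, so ln K = nFE°/(RT) = (2)(96485)(+0.20) / ((8.314)(310)) = 14.974.
log₁₀ K = 14.974 / ln 10 = 6.5.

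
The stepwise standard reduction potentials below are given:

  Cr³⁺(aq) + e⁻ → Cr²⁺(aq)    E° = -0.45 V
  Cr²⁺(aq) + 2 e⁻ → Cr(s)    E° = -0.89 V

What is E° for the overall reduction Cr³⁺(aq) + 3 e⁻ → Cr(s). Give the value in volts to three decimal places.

-0.743 V

Adding the free-energy changes (−nFE°) of the two steps gives −n₃FE°₃ = −n₁FE°₁ − n₂FE°₂.
E°₃ = (1×-0.45 + 2×-0.89) / 3 = (-2.230) / 3 = -0.743 V.
Simply averaging or adding the two E° values would be wrong; the electron-weighted sum is required.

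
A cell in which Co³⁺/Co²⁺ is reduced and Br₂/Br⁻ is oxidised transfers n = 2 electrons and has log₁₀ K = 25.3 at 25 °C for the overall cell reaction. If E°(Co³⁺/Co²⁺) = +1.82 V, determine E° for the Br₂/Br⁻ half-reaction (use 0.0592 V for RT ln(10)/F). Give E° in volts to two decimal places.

E°cell = (0.0592/n)·log K = (0.0592/2)(25.3) = +0.749 V.
Since Co³⁺/Co²⁺ is the cathode and Br₂/Br⁻ the anode, E°cell = E°(Co³⁺/Co²⁺) − E°(Br₂/Br⁻).
So E°(Br₂/Br⁻) = E°(Co³⁺/Co²⁺) − E°cell = (+1.82) − (+0.749) = +1.07 V.

+1.07 V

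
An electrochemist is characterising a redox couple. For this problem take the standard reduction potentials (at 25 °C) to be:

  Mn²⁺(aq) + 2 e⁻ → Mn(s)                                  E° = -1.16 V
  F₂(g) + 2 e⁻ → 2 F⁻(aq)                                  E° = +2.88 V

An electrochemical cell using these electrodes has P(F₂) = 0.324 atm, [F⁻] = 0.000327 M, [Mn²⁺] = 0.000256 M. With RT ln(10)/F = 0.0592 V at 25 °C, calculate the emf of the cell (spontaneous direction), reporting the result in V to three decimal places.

F₂/F⁻ is the cathode (higher E°), Mn²⁺/Mn the anode: E°cell = +2.88 − (-1.16) = +4.04 V, n = 2.
Overall: F₂(g) + Mn(s) → 2 F⁻(aq) + Mn²⁺(aq)
Q = [F⁻]^2·[Mn²⁺] / (P(F₂)); log Q = -10.073.
E = E° − (0.0592/n) log Q = +4.04 − (0.0592/2)(-10.073) = +4.338 V.

+4.338 V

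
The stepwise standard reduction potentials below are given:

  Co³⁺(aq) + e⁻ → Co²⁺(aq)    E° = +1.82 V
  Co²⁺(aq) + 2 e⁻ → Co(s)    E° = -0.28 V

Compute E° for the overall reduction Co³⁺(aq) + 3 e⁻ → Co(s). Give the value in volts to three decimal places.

+0.420 V

Standard free energies of sequential steps add: ΔG°₃ = ΔG°₁ + ΔG°₂, so n₃E°₃ = n₁E°₁ + n₂E°₂.
E°₃ = (1×+1.82 + 2×-0.28) / 3 = (+1.260) / 3 = +0.420 V.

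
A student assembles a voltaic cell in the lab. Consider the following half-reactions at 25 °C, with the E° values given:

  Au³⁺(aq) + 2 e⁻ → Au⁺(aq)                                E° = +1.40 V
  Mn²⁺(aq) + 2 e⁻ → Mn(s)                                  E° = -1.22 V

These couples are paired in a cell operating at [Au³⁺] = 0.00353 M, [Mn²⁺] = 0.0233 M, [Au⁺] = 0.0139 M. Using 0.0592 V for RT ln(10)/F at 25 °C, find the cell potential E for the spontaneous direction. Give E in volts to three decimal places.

Au³⁺/Au⁺ is the cathode (higher E°), Mn²⁺/Mn the anode: E°cell = +1.40 − (-1.22) = +2.62 V, n = 2.
Overall: Au³⁺(aq) + Mn(s) → Au⁺(aq) + Mn²⁺(aq)
Q = [Au⁺]·[Mn²⁺] / ([Au³⁺]); log Q = -1.037.
E = E° − (0.0592/n) log Q = +2.62 − (0.0592/2)(-1.037) = +2.651 V.

+2.651 V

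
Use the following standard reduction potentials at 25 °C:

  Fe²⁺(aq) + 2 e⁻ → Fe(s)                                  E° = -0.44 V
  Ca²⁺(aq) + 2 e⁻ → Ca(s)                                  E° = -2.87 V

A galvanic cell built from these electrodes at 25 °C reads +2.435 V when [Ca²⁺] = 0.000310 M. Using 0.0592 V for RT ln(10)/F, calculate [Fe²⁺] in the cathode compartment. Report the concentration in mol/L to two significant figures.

0.00046 M

Fe²⁺/Fe is the cathode, Ca²⁺/Ca the anode: E°cell = +2.43 V, n = 2.
Overall reaction: Fe²⁺(aq) + Ca(s) → Fe(s) + Ca²⁺(aq); Q = [Ca²⁺]^1/[Fe²⁺]^1.
From E = E° − (0.0592/n) log Q: log Q = (E° − E)·n/0.0592 = (+2.43 − (+2.435))·2/0.0592 = -0.1689.
So 1·log[Fe²⁺] = 1·log(0.00031) − log Q = -3.5086 − (-0.1689) = -3.3397; [Fe²⁺] = 10^(-3.3397) ≈ 0.00046 M.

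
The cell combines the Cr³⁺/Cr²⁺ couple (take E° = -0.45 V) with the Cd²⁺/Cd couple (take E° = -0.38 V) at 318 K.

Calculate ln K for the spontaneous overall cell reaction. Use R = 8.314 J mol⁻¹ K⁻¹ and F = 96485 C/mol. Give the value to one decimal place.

5.1

Cathode: Cd²⁺/Cd; anode: Cr³⁺/Cr²⁺. E°cell = (-0.38) − (-0.45) = +0.07 V, with n = 2.
ΔG° = −nFE° = −RT ln K, so ln K = nFE°/(RT) = (2)(96485)(+0.07) / ((8.314)(318)) = 5.109.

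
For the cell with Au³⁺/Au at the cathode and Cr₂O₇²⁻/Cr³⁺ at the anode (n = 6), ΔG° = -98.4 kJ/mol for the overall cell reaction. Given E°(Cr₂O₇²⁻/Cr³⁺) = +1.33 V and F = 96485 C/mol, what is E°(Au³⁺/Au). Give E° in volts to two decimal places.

+1.50 V

E°cell = −ΔG°/(nF) = −(-98.4×10³)/((6)(96485)) = +0.170 V.
Since Au³⁺/Au is the cathode and Cr₂O₇²⁻/Cr³⁺ the anode, E°cell = E°(Au³⁺/Au) − E°(Cr₂O₇²⁻/Cr³⁺).
So E°(Au³⁺/Au) = E°cell + E°(Cr₂O₇²⁻/Cr³⁺) = +0.170 + (+1.33) = +1.50 V.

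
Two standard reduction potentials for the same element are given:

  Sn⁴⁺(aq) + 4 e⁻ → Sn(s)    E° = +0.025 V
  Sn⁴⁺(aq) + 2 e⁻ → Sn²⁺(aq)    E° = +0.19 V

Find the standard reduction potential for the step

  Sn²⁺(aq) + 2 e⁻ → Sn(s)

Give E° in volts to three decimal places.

Sequential free energies add, so n₃E°₃ = n₁E°₁ + n₂E°₂.
With n₃ = 4, and the known step contributing 2×(+0.19) V, the unknown satisfies 2·E° = 4×(+0.025) − 2×(+0.19) = -0.280.
E° = -0.280 / 2 = -0.140 V.

-0.140 V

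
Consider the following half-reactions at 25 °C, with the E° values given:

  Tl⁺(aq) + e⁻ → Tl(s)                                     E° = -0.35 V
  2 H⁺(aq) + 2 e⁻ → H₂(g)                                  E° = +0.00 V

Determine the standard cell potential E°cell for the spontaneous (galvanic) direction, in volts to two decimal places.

+0.35 V

The H⁺/H₂ couple has the higher reduction potential, so it is the cathode; Tl⁺/Tl is oxidised at the anode.
E°cell = E°(cathode) − E°(anode) = (+0.00) − (-0.35) = +0.35 V.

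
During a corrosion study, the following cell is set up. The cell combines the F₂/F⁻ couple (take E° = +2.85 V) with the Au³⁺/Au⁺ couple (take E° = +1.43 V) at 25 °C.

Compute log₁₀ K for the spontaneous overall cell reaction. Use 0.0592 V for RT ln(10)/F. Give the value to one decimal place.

48.0

Cathode: F₂/F⁻; anode: Au³⁺/Au⁺. E°cell = +1.42 V, n = 2.
log K = nE°cell / 0.0592 = (2)(+1.42) / 0.0592 = 48.0.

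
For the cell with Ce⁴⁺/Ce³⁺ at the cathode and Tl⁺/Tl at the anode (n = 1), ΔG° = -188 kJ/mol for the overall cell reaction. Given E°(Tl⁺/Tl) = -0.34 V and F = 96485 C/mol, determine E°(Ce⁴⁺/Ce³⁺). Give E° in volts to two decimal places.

+1.61 V

E°cell = −ΔG°/(nF) = −(-188×10³)/((1)(96485)) = +1.948 V.
Since Ce⁴⁺/Ce³⁺ is the cathode and Tl⁺/Tl the anode, E°cell = E°(Ce⁴⁺/Ce³⁺) − E°(Tl⁺/Tl).
So E°(Ce⁴⁺/Ce³⁺) = E°cell + E°(Tl⁺/Tl) = +1.948 + (-0.34) = +1.61 V.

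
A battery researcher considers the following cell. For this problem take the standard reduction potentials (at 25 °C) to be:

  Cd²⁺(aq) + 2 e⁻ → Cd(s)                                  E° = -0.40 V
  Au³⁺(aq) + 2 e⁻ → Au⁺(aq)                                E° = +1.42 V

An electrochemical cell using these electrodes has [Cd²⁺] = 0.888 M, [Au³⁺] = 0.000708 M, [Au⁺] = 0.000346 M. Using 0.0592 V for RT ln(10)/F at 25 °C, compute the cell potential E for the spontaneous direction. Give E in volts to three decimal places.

+1.831 V

Au³⁺/Au⁺ is the cathode (higher E°), Cd²⁺/Cd the anode: E°cell = +1.42 − (-0.40) = +1.82 V, n = 2.
Overall: Au³⁺(aq) + Cd(s) → Au⁺(aq) + Cd²⁺(aq)
Q = [Au⁺]·[Cd²⁺] / ([Au³⁺]); log Q = -0.363.
E = E° − (0.0592/n) log Q = +1.82 − (0.0592/2)(-0.363) = +1.831 V.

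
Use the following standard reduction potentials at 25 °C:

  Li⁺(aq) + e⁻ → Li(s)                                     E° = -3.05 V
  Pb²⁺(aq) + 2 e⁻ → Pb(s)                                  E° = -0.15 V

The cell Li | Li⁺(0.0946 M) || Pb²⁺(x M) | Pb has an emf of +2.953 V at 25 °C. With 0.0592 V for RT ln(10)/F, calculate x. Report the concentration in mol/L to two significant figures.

Pb²⁺/Pb is the cathode, Li⁺/Li the anode: E°cell = +2.90 V, n = 2.
Overall reaction: Pb²⁺(aq) + 2 Li(s) → Pb(s) + 2 Li⁺(aq); Q = [Li⁺]^2/[Pb²⁺]^1.
From E = E° − (0.0592/n) log Q: log Q = (E° − E)·n/0.0592 = (+2.90 − (+2.953))·2/0.0592 = -1.7905.
So 1·log[Pb²⁺] = 2·log(0.0946) − log Q = -2.0482 − (-1.7905) = -0.2577; [Pb²⁺] = 10^(-0.2577) ≈ 0.55 M.

0.55 M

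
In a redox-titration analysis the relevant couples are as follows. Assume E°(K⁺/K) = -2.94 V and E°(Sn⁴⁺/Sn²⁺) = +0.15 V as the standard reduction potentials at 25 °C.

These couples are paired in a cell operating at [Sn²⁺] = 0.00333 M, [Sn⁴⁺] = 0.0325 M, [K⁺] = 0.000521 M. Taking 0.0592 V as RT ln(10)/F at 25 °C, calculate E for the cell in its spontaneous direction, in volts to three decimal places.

+3.314 V

Sn⁴⁺/Sn²⁺ is the cathode (higher E°), K⁺/K the anode: E°cell = +0.15 − (-2.94) = +3.09 V, n = 2.
Overall: Sn⁴⁺(aq) + 2 K(s) → Sn²⁺(aq) + 2 K⁺(aq)
Q = [Sn²⁺]·[K⁺]^2 / ([Sn⁴⁺]); log Q = -7.556.
E = E° − (0.0592/n) log Q = +3.09 − (0.0592/2)(-7.556) = +3.314 V.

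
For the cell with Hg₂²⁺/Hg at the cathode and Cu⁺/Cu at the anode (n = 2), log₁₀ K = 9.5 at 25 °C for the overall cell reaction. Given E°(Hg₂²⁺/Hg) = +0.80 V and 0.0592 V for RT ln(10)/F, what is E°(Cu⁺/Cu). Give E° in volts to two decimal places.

E°cell = (0.0592/n)·log K = (0.0592/2)(9.5) = +0.281 V.
Since Hg₂²⁺/Hg is the cathode and Cu⁺/Cu the anode, E°cell = E°(Hg₂²⁺/Hg) − E°(Cu⁺/Cu).
So E°(Cu⁺/Cu) = E°(Hg₂²⁺/Hg) − E°cell = (+0.80) − (+0.281) = +0.52 V.

+0.52 V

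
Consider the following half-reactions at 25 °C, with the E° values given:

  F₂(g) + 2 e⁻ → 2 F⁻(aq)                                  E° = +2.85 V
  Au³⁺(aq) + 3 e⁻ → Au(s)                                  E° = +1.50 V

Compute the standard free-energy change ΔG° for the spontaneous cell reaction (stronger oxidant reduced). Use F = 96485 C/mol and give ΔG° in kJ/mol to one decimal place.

-781.5 kJ/mol

F₂/F⁻ (E° = +2.85 V) is the cathode; Au³⁺/Au (E° = +1.50 V) is the anode, so E°cell = +1.35 V.
Balancing electrons gives n = 6 (lcm of 2 and 3).
ΔG° = −nFE° = −(6)(96485)(+1.35) = -781,528 J = -781.5 kJ/mol.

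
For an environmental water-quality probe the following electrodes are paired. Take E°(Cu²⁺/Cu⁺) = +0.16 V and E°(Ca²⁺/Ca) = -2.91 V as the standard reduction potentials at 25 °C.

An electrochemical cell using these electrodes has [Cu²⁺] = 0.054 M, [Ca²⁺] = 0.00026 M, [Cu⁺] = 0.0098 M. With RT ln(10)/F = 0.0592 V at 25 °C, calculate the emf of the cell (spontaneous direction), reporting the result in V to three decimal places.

Cu²⁺/Cu⁺ is the cathode (higher E°), Ca²⁺/Ca the anode: E°cell = +0.16 − (-2.91) = +3.07 V, n = 2.
Overall: 2 Cu²⁺(aq) + Ca(s) → 2 Cu⁺(aq) + Ca²⁺(aq)
Q = [Cu⁺]^2·[Ca²⁺] / ([Cu²⁺]^2); log Q = -5.067.
E = E° − (0.0592/n) log Q = +3.07 − (0.0592/2)(-5.067) = +3.220 V.

+3.220 V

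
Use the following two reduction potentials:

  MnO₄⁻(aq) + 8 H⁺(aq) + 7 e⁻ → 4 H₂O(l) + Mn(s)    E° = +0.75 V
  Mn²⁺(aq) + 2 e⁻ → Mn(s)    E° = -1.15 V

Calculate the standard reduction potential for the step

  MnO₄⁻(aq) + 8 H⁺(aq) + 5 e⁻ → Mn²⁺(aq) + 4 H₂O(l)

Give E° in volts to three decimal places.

Sequential free energies add, so n₃E°₃ = n₁E°₁ + n₂E°₂.
With n₃ = 7, and the known step contributing 2×(-1.15) V, the unknown satisfies 5·E° = 7×(+0.75) − 2×(-1.15) = +7.550.
E° = +7.550 / 5 = +1.510 V.

+1.510 V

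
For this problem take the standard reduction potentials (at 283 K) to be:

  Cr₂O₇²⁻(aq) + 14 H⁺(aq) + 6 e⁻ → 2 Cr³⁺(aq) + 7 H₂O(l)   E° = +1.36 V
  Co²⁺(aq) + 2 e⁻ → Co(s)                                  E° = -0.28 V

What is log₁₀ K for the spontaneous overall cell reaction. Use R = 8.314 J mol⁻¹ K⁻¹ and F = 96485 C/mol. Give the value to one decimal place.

175.2

Cathode: Cr₂O₇²⁻/Cr³⁺; anode: Co²⁺/Co. E°cell = (+1.36) − (-0.28) = +1.64 V, with n = 6.
ΔG° = −nFE° = −RT ln K, so ln K = nFE°/(RT) = (6)(96485)(+1.64) / ((8.314)(283)) = 403.514.
log₁₀ K = 403.514 / ln 10 = 175.2.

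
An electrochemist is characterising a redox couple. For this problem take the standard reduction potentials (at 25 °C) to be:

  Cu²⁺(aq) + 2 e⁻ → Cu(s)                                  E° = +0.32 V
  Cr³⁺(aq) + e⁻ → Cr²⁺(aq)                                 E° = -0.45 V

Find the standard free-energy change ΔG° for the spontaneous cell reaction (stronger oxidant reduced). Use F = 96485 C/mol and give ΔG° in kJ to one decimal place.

-148.6 kJ

Cu²⁺/Cu (E° = +0.32 V) is the cathode; Cr³⁺/Cr²⁺ (E° = -0.45 V) is the anode, so E°cell = +0.77 V.
Balancing electrons gives n = 2 (lcm of 2 and 1).
ΔG° = −nFE° = −(2)(96485)(+0.77) = -148,587 J = -148.6 kJ.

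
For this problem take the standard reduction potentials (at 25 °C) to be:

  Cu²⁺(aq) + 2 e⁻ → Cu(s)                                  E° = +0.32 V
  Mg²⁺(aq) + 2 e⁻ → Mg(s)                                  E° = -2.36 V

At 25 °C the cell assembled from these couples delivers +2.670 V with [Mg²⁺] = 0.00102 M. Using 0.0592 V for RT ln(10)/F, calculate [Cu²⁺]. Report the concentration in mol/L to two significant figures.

0.00047 M

Cu²⁺/Cu is the cathode, Mg²⁺/Mg the anode: E°cell = +2.68 V, n = 2.
Overall reaction: Cu²⁺(aq) + Mg(s) → Cu(s) + Mg²⁺(aq); Q = [Mg²⁺]^1/[Cu²⁺]^1.
From E = E° − (0.0592/n) log Q: log Q = (E° − E)·n/0.0592 = (+2.68 − (+2.670))·2/0.0592 = 0.3378.
So 1·log[Cu²⁺] = 1·log(0.00102) − log Q = -2.9914 − (0.3378) = -3.3292; [Cu²⁺] = 10^(-3.3292) ≈ 0.00047 M.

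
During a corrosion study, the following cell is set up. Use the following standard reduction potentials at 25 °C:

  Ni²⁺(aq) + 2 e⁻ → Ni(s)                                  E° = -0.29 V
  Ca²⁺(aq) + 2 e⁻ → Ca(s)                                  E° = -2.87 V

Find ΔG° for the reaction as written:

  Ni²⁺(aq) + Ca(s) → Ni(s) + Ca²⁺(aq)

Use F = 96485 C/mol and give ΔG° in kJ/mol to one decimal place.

As written, Ni²⁺/Ni is reduced (cathode) and Ca²⁺/Ca is oxidised (anode), so E°cell = (-0.29) − (-2.87) = +2.58 V.
Balancing electrons gives n = 2.
ΔG° = −nFE° = −(2)(96485)(+2.58) = -497,863 J = -497.9 kJ/mol.

-497.9 kJ/mol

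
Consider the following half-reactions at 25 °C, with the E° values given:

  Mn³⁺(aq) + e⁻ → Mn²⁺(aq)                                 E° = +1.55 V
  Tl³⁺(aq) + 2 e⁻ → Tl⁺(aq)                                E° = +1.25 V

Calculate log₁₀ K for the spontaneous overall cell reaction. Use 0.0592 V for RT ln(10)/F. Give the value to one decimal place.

Cathode: Mn³⁺/Mn²⁺; anode: Tl³⁺/Tl⁺. E°cell = +0.30 V, n = 2.
log K = nE°cell / 0.0592 = (2)(+0.30) / 0.0592 = 10.1.

10.1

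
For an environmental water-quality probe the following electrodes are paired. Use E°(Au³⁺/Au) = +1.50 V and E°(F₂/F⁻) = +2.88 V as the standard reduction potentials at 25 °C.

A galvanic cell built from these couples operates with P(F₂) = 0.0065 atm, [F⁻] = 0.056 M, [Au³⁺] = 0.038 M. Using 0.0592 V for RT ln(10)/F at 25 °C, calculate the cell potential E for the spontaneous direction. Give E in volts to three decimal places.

F₂/F⁻ is the cathode (higher E°), Au³⁺/Au the anode: E°cell = +2.88 − (+1.50) = +1.38 V, n = 6.
Overall: 3 F₂(g) + 2 Au(s) → 6 F⁻(aq) + 2 Au³⁺(aq)
Q = [F⁻]^6·[Au³⁺]^2 / (P(F₂)^3); log Q = -3.790.
E = E° − (0.0592/n) log Q = +1.38 − (0.0592/6)(-3.790) = +1.417 V.

+1.417 V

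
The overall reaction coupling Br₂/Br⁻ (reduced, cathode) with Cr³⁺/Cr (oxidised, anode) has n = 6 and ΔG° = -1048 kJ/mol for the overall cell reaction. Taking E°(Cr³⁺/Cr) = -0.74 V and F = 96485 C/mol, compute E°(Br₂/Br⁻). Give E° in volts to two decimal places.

E°cell = −ΔG°/(nF) = −(-1048×10³)/((6)(96485)) = +1.810 V.
Since Br₂/Br⁻ is the cathode and Cr³⁺/Cr the anode, E°cell = E°(Br₂/Br⁻) − E°(Cr³⁺/Cr).
So E°(Br₂/Br⁻) = E°cell + E°(Cr³⁺/Cr) = +1.810 + (-0.74) = +1.07 V.

+1.07 V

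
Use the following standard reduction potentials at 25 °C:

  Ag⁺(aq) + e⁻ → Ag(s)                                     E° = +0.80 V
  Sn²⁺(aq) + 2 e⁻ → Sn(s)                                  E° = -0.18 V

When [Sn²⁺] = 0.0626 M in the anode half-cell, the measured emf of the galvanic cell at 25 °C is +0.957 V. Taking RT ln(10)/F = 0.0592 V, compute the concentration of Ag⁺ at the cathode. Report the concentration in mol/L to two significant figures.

0.10 M

Ag⁺/Ag is the cathode, Sn²⁺/Sn the anode: E°cell = +0.98 V, n = 2.
Overall reaction: 2 Ag⁺(aq) + Sn(s) → 2 Ag(s) + Sn²⁺(aq); Q = [Sn²⁺]^1/[Ag⁺]^2.
From E = E° − (0.0592/n) log Q: log Q = (E° − E)·n/0.0592 = (+0.98 − (+0.957))·2/0.0592 = 0.7770.
So 2·log[Ag⁺] = 1·log(0.0626) − log Q = -1.2034 − (0.7770) = -1.9804; log[Ag⁺] = -1.9804 / 2 = -0.9902; [Ag⁺] = 10^(-0.9902) ≈ 0.10 M.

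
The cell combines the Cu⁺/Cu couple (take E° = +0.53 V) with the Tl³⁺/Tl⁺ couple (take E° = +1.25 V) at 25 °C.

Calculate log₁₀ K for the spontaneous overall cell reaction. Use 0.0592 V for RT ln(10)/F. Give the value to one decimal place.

24.3

Cathode: Tl³⁺/Tl⁺; anode: Cu⁺/Cu. E°cell = +0.72 V, n = 2.
log K = nE°cell / 0.0592 = (2)(+0.72) / 0.0592 = 24.3.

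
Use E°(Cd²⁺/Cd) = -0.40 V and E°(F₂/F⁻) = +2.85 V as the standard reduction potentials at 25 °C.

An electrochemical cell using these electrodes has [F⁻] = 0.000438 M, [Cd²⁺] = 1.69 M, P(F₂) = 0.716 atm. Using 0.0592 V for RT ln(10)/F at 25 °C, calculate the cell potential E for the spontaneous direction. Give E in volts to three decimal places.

+3.438 V

F₂/F⁻ is the cathode (higher E°), Cd²⁺/Cd the anode: E°cell = +2.85 − (-0.40) = +3.25 V, n = 2.
Overall: F₂(g) + Cd(s) → 2 F⁻(aq) + Cd²⁺(aq)
Q = [F⁻]^2·[Cd²⁺] / (P(F₂)); log Q = -6.344.
E = E° − (0.0592/n) log Q = +3.25 − (0.0592/2)(-6.344) = +3.438 V.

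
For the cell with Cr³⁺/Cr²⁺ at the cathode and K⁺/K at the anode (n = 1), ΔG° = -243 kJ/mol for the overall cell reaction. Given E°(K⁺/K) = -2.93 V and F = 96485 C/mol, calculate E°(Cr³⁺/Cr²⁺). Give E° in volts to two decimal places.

-0.41 V

E°cell = −ΔG°/(nF) = −(-243×10³)/((1)(96485)) = +2.519 V.
Since Cr³⁺/Cr²⁺ is the cathode and K⁺/K the anode, E°cell = E°(Cr³⁺/Cr²⁺) − E°(K⁺/K).
So E°(Cr³⁺/Cr²⁺) = E°cell + E°(K⁺/K) = +2.519 + (-2.93) = -0.41 V.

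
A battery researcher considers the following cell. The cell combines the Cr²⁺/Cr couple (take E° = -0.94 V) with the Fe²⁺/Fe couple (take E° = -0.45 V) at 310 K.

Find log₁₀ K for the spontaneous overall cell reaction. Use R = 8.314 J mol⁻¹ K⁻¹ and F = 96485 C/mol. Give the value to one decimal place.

15.9

Cathode: Fe²⁺/Fe; anode: Cr²⁺/Cr. E°cell = (-0.45) − (-0.94) = +0.49 V, with n = 2.
ΔG° = −nFE° = −RT ln K, so ln K = nFE°/(RT) = (2)(96485)(+0.49) / ((8.314)(310)) = 36.687.
log₁₀ K = 36.687 / ln 10 = 15.9.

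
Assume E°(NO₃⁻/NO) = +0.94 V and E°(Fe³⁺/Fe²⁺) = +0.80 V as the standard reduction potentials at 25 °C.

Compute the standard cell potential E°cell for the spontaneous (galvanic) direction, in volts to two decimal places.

The NO₃⁻/NO couple has the higher reduction potential, so it is the cathode; Fe³⁺/Fe²⁺ is oxidised at the anode.
E°cell = E°(cathode) − E°(anode) = (+0.94) − (+0.80) = +0.14 V.
Since E°cell > 0, the reaction is spontaneous under standard conditions.

+0.14 V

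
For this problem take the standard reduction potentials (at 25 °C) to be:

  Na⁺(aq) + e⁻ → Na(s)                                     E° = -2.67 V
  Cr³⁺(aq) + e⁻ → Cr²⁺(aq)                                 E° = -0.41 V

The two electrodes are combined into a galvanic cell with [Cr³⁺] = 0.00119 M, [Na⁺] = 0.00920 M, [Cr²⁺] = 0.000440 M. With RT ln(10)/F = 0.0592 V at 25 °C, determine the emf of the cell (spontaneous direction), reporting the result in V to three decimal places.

+2.406 V

Cr³⁺/Cr²⁺ is the cathode (higher E°), Na⁺/Na the anode: E°cell = -0.41 − (-2.67) = +2.26 V, n = 1.
Overall: Cr³⁺(aq) + Na(s) → Cr²⁺(aq) + Na⁺(aq)
Q = [Cr²⁺]·[Na⁺] / ([Cr³⁺]); log Q = -2.468.
E = E° − (0.0592/n) log Q = +2.26 − (0.0592/1)(-2.468) = +2.406 V.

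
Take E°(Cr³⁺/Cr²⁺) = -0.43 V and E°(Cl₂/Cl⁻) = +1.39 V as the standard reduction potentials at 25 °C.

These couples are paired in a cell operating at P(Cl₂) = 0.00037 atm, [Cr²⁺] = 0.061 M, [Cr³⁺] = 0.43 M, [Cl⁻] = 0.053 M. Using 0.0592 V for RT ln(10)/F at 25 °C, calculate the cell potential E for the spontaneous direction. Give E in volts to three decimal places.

+1.744 V

Cl₂/Cl⁻ is the cathode (higher E°), Cr³⁺/Cr²⁺ the anode: E°cell = +1.39 − (-0.43) = +1.82 V, n = 2.
Overall: Cl₂(g) + 2 Cr²⁺(aq) → 2 Cl⁻(aq) + 2 Cr³⁺(aq)
Q = [Cl⁻]^2·[Cr³⁺]^2 / (P(Cl₂)·[Cr²⁺]^2); log Q = 2.577.
E = E° − (0.0592/n) log Q = +1.82 − (0.0592/2)(2.577) = +1.744 V.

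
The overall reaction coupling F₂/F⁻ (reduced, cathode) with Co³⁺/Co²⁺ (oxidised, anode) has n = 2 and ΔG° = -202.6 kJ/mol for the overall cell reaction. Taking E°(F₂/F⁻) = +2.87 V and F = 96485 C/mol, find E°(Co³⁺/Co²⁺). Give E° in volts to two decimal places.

E°cell = −ΔG°/(nF) = −(-202.6×10³)/((2)(96485)) = +1.050 V.
Since F₂/F⁻ is the cathode and Co³⁺/Co²⁺ the anode, E°cell = E°(F₂/F⁻) − E°(Co³⁺/Co²⁺).
So E°(Co³⁺/Co²⁺) = E°(F₂/F⁻) − E°cell = (+2.87) − (+1.050) = +1.82 V.

+1.82 V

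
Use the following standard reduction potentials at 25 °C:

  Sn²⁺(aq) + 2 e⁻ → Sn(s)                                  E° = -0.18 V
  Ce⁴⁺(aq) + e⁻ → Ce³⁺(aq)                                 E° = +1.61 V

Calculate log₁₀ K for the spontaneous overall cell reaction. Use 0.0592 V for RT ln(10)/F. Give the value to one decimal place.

60.5

Cathode: Ce⁴⁺/Ce³⁺; anode: Sn²⁺/Sn. E°cell = +1.79 V, n = 2.
log K = nE°cell / 0.0592 = (2)(+1.79) / 0.0592 = 60.5.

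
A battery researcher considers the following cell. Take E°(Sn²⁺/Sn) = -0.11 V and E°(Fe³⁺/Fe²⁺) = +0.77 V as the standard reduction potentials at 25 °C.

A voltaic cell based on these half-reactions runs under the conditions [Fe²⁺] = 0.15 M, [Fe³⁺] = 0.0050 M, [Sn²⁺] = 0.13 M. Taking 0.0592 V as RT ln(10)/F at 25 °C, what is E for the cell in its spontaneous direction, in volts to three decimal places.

+0.819 V

Fe³⁺/Fe²⁺ is the cathode (higher E°), Sn²⁺/Sn the anode: E°cell = +0.77 − (-0.11) = +0.88 V, n = 2.
Overall: 2 Fe³⁺(aq) + Sn(s) → 2 Fe²⁺(aq) + Sn²⁺(aq)
Q = [Fe²⁺]^2·[Sn²⁺] / ([Fe³⁺]^2); log Q = 2.068.
E = E° − (0.0592/n) log Q = +0.88 − (0.0592/2)(2.068) = +0.819 V.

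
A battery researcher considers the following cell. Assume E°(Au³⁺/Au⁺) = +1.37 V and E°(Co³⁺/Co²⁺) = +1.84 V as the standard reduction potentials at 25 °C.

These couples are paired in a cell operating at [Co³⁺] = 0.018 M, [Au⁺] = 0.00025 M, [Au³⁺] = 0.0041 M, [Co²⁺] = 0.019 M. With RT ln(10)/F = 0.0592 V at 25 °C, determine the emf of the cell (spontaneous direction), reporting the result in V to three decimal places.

Co³⁺/Co²⁺ is the cathode (higher E°), Au³⁺/Au⁺ the anode: E°cell = +1.84 − (+1.37) = +0.47 V, n = 2.
Overall: 2 Co³⁺(aq) + Au⁺(aq) → 2 Co²⁺(aq) + Au³⁺(aq)
Q = [Co²⁺]^2·[Au³⁺] / ([Co³⁺]^2·[Au⁺]); log Q = 1.262.
E = E° − (0.0592/n) log Q = +0.47 − (0.0592/2)(1.262) = +0.433 V.

+0.433 V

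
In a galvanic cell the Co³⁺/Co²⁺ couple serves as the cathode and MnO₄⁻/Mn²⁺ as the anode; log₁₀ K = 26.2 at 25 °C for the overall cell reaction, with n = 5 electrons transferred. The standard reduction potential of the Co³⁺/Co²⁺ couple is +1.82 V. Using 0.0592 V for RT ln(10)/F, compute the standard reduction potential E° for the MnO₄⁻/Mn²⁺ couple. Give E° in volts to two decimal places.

+1.51 V

E°cell = (0.0592/n)·log K = (0.0592/5)(26.2) = +0.310 V.
Since Co³⁺/Co²⁺ is the cathode and MnO₄⁻/Mn²⁺ the anode, E°cell = E°(Co³⁺/Co²⁺) − E°(MnO₄⁻/Mn²⁺).
So E°(MnO₄⁻/Mn²⁺) = E°(Co³⁺/Co²⁺) − E°cell = (+1.82) − (+0.310) = +1.51 V.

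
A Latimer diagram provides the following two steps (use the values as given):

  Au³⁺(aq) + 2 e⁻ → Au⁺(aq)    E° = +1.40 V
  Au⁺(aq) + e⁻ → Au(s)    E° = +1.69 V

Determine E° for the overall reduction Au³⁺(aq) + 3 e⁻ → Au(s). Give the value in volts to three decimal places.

Since ΔG° = −nFE° is additive over sequential reductions, n₃E°₃ = n₁E°₁ + n₂E°₂.
E°₃ = (2×+1.40 + 1×+1.69) / 3 = (+4.490) / 3 = +1.497 V.

+1.497 V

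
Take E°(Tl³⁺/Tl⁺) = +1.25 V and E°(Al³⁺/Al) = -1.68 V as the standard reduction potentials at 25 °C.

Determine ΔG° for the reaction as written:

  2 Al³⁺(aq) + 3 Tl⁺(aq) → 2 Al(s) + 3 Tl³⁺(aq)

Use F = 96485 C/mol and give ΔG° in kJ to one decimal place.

As written, Al³⁺/Al is reduced (cathode) and Tl³⁺/Tl⁺ is oxidised (anode), so E°cell = (-1.68) − (+1.25) = -2.93 V.
Balancing electrons gives n = 6.
ΔG° = −nFE° = −(6)(96485)(-2.93) = 1,696,206 J = +1696.2 kJ.

+1696.2 kJ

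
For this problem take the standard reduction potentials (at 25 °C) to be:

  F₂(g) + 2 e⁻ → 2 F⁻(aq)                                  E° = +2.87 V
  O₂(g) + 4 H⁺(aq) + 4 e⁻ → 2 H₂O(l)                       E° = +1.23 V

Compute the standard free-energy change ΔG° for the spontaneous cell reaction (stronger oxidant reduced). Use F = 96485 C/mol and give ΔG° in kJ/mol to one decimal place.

-632.9 kJ/mol

F₂/F⁻ (E° = +2.87 V) is the cathode; O₂/H₂O (E° = +1.23 V) is the anode, so E°cell = +1.64 V.
Balancing electrons gives n = 4 (lcm of 2 and 4).
ΔG° = −nFE° = −(4)(96485)(+1.64) = -632,942 J = -632.9 kJ/mol.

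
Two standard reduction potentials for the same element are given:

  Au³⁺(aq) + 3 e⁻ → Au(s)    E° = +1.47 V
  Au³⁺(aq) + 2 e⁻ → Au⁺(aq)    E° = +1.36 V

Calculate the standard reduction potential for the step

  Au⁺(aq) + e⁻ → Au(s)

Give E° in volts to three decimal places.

Sequential free energies add, so n₃E°₃ = n₁E°₁ + n₂E°₂.
With n₃ = 3, and the known step contributing 2×(+1.36) V, the unknown satisfies 1·E° = 3×(+1.47) − 2×(+1.36) = +1.690.
E° = +1.690 / 1 = +1.690 V.

+1.690 V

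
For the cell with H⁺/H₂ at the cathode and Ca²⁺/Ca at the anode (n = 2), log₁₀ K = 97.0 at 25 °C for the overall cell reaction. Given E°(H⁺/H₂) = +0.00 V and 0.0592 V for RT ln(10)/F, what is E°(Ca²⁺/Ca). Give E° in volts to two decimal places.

E°cell = (0.0592/n)·log K = (0.0592/2)(97.0) = +2.871 V.
Since H⁺/H₂ is the cathode and Ca²⁺/Ca the anode, E°cell = E°(H⁺/H₂) − E°(Ca²⁺/Ca).
So E°(Ca²⁺/Ca) = E°(H⁺/H₂) − E°cell = (+0.00) − (+2.871) = -2.87 V.

-2.87 V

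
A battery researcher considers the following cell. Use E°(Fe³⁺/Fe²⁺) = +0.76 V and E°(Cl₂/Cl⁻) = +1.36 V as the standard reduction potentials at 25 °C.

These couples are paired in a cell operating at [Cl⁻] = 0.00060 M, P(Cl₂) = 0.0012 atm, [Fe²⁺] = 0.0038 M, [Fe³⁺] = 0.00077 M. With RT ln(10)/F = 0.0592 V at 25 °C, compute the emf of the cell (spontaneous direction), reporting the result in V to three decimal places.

Cl₂/Cl⁻ is the cathode (higher E°), Fe³⁺/Fe²⁺ the anode: E°cell = +1.36 − (+0.76) = +0.60 V, n = 2.
Overall: Cl₂(g) + 2 Fe²⁺(aq) → 2 Cl⁻(aq) + 2 Fe³⁺(aq)
Q = [Cl⁻]^2·[Fe³⁺]^2 / (P(Cl₂)·[Fe²⁺]^2); log Q = -4.909.
E = E° − (0.0592/n) log Q = +0.60 − (0.0592/2)(-4.909) = +0.745 V.

+0.745 V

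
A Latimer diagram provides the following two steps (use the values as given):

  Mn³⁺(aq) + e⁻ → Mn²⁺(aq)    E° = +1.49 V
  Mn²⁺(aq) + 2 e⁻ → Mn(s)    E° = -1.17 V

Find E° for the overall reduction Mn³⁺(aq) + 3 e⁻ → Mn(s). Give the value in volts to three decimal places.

Adding the free-energy changes (−nFE°) of the two steps gives −n₃FE°₃ = −n₁FE°₁ − n₂FE°₂.
E°₃ = (1×+1.49 + 2×-1.17) / 3 = (-0.850) / 3 = -0.283 V.

-0.283 V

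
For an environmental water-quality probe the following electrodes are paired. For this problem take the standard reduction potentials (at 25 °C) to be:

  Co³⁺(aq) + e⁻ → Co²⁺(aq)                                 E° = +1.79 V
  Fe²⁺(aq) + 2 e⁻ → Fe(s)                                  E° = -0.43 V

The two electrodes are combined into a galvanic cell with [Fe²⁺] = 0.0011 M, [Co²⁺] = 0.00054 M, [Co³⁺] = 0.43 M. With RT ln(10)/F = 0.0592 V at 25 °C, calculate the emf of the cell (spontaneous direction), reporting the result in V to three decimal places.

Co³⁺/Co²⁺ is the cathode (higher E°), Fe²⁺/Fe the anode: E°cell = +1.79 − (-0.43) = +2.22 V, n = 2.
Overall: 2 Co³⁺(aq) + Fe(s) → 2 Co²⁺(aq) + Fe²⁺(aq)
Q = [Co²⁺]^2·[Fe²⁺] / ([Co³⁺]^2); log Q = -8.761.
E = E° − (0.0592/n) log Q = +2.22 − (0.0592/2)(-8.761) = +2.479 V.

+2.479 V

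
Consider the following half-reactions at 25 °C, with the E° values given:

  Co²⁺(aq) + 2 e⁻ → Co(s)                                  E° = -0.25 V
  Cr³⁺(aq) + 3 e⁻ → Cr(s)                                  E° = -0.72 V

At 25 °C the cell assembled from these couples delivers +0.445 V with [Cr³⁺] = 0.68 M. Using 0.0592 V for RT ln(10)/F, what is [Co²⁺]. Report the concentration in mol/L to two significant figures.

Co²⁺/Co is the cathode, Cr³⁺/Cr the anode: E°cell = +0.47 V, n = 6.
Overall reaction: 3 Co²⁺(aq) + 2 Cr(s) → 3 Co(s) + 2 Cr³⁺(aq); Q = [Cr³⁺]^2/[Co²⁺]^3.
From E = E° − (0.0592/n) log Q: log Q = (E° − E)·n/0.0592 = (+0.47 − (+0.445))·6/0.0592 = 2.5338.
So 3·log[Co²⁺] = 2·log(0.68) − log Q = -0.3350 − (2.5338) = -2.8688; log[Co²⁺] = -2.8688 / 3 = -0.9563; [Co²⁺] = 10^(-0.9563) ≈ 0.11 M.

0.11 M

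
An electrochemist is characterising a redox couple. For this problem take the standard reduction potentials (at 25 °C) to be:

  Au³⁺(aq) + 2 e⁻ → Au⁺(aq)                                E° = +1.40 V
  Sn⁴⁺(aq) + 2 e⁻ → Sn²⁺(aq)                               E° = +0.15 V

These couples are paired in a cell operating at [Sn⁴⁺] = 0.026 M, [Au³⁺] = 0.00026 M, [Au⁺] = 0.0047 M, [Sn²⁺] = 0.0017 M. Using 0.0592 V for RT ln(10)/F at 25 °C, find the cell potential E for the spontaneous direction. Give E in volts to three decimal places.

+1.178 V

Au³⁺/Au⁺ is the cathode (higher E°), Sn⁴⁺/Sn²⁺ the anode: E°cell = +1.40 − (+0.15) = +1.25 V, n = 2.
Overall: Au³⁺(aq) + Sn²⁺(aq) → Au⁺(aq) + Sn⁴⁺(aq)
Q = [Au⁺]·[Sn⁴⁺] / ([Au³⁺]·[Sn²⁺]); log Q = 2.442.
E = E° − (0.0592/n) log Q = +1.25 − (0.0592/2)(2.442) = +1.178 V.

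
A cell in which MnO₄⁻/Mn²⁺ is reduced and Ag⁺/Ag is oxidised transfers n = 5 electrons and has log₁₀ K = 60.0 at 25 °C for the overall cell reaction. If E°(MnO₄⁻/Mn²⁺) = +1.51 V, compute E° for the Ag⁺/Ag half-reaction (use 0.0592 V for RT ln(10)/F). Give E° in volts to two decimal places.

E°cell = (0.0592/n)·log K = (0.0592/5)(60.0) = +0.710 V.
Since MnO₄⁻/Mn²⁺ is the cathode and Ag⁺/Ag the anode, E°cell = E°(MnO₄⁻/Mn²⁺) − E°(Ag⁺/Ag).
So E°(Ag⁺/Ag) = E°(MnO₄⁻/Mn²⁺) − E°cell = (+1.51) − (+0.710) = +0.80 V.

+0.80 V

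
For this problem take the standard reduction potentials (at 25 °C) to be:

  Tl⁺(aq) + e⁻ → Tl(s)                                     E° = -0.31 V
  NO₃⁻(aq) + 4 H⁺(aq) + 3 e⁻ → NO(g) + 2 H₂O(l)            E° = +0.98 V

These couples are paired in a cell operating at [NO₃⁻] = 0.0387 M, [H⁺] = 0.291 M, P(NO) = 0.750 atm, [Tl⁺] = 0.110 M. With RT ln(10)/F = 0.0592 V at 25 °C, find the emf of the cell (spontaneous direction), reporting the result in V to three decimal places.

NO₃⁻/NO is the cathode (higher E°), Tl⁺/Tl the anode: E°cell = +0.98 − (-0.31) = +1.29 V, n = 3.
Overall: NO₃⁻(aq) + 4 H⁺(aq) + 3 Tl(s) → NO(g) + 2 H₂O(l) + 3 Tl⁺(aq)
Q = P(NO)·[Tl⁺]^3 / ([NO₃⁻]·[H⁺]^4); log Q = 0.556.
E = E° − (0.0592/n) log Q = +1.29 − (0.0592/3)(0.556) = +1.279 V.

+1.279 V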